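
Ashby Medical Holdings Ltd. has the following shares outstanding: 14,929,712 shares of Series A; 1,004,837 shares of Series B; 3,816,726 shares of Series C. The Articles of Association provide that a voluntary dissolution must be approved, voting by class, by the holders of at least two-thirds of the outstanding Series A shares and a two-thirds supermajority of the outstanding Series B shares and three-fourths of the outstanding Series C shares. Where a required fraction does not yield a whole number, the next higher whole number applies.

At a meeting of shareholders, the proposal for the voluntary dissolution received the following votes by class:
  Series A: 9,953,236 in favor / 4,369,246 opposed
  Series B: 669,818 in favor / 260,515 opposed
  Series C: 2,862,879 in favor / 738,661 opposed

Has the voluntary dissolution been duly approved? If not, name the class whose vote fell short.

Series A: 2/3 of 14929712 = 9953141.33, rounded up to 9953142; 9,953,142 required, 9,953,236 in favor — approved.
Series B: 2/3 of 1004837 = 669891.33, rounded up to 669892; 669,892 required, 669,818 in favor — not approved.
Series C: 3/4 of 3816726 = 2862544.50, rounded up to 2862545; 2,862,545 required, 2,862,879 in favor — approved.

Not approved — the Series B shares did not give the required vote.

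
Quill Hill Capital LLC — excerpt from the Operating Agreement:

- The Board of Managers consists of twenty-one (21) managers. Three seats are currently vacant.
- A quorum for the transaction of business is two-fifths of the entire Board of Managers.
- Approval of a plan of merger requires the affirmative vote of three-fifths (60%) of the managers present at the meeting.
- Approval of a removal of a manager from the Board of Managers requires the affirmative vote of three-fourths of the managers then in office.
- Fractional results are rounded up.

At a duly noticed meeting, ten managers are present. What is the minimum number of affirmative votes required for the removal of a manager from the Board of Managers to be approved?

The removal of a manager from the Board of Managers requires three-fourths of the managers then in office (18).
3/4 of 18 = 13.50, rounded up to 14.
(Only 10 can vote, so the removal of a manager from the Board of Managers cannot pass at this meeting, but the required vote is still 14.)

14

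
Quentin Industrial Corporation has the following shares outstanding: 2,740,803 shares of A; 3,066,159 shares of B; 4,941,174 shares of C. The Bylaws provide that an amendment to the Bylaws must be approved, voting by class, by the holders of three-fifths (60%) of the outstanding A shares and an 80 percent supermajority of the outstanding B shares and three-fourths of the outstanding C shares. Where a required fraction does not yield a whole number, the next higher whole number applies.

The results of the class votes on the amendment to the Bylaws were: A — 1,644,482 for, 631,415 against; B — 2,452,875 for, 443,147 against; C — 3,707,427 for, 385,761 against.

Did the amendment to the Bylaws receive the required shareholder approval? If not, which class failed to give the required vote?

A: 3/5 of 2740803 = 1644481.80, rounded up to 1644482; 1,644,482 required, 1,644,482 in favor — approved.
B: 4/5 of 3066159 = 2452927.20, rounded up to 2452928; 2,452,928 required, 2,452,875 in favor — not approved.
C: 3/4 of 4941174 = 3705880.50, rounded up to 3705881; 3,705,881 required, 3,707,427 in favor — approved.

Not approved — the B shares did not give the required vote.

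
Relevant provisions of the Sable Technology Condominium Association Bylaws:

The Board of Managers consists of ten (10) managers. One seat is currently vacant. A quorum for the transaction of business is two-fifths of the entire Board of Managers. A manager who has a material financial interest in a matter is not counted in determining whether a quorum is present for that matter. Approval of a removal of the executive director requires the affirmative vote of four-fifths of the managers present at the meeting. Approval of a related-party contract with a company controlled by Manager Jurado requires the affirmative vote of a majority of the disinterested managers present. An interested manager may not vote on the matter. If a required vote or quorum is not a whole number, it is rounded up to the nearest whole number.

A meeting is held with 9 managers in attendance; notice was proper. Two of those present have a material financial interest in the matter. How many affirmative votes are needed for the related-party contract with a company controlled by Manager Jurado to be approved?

4

The related-party contract with a company controlled by Manager Jurado requires a majority of the disinterested managers present (9 − 2 = 7).
A majority of 7 is 4.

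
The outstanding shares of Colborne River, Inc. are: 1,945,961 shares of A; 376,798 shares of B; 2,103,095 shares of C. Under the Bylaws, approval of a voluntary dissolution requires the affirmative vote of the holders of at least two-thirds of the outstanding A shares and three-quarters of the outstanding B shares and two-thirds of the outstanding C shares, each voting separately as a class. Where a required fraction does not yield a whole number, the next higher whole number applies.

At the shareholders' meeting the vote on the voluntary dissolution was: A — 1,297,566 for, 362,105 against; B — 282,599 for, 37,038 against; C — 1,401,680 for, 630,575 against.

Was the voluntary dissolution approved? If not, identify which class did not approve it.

Not approved — the C shares did not give the required vote.

A: 2/3 of 1945961 = 1297307.33, rounded up to 1297308; 1,297,308 required, 1,297,566 in favor — approved.
B: 3/4 of 376798 = 282598.50, rounded up to 282599; 282,599 required, 282,599 in favor — approved.
C: 2/3 of 2103095 = 1402063.33, rounded up to 1402064; 1,402,064 required, 1,401,680 in favor — not approved.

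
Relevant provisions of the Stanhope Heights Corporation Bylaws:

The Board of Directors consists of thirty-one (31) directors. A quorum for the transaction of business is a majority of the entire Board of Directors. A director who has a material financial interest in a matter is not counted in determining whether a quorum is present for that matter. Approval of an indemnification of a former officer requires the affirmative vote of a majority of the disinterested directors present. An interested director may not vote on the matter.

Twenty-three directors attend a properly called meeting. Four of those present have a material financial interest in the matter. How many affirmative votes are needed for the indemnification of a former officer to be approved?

The indemnification of a former officer requires a majority of the disinterested directors present (23 − 4 = 19).
A majority of 19 is 10.

10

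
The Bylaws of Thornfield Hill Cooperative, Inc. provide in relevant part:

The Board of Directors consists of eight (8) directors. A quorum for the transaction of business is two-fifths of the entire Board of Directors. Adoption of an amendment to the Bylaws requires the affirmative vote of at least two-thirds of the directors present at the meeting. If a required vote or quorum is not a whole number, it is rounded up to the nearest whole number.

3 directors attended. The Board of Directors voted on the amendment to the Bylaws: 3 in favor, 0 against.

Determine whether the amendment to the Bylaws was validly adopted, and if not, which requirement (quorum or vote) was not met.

Quorum: 3 present; quorum is 4. Not satisfied.
Vote: the amendment to the Bylaws requires two-thirds of the directors present (3). 2/3 of 3 = 2, so 2 affirmative votes are needed; 3 voted in favor. Satisfied. (Moot — without a quorum no business can be validly transacted.)

Invalid — quorum requirement not satisfied.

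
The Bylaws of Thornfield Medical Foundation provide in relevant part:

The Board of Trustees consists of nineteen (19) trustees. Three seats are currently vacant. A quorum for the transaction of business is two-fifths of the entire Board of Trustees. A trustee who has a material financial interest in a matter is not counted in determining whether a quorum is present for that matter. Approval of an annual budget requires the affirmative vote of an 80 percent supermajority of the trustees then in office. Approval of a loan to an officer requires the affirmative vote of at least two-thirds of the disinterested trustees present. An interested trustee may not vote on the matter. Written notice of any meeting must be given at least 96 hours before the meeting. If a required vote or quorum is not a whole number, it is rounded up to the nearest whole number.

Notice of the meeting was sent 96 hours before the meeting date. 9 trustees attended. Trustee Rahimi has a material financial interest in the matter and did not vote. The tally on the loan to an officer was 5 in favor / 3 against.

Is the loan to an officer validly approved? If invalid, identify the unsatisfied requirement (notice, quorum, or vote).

Invalid — vote requirement not satisfied.

Notice: 96 hours given; 96 required (96 ≥ 96). Satisfied.
Quorum: 9 present, but the 1 interested trustee does not count, leaving 8. Quorum is 8. Satisfied.
Vote: the loan to an officer requires two-thirds of the disinterested trustees present (9 − 1 = 8). 2/3 of 8 = 5.33, rounded up to 6, so 6 affirmative votes are needed; 5 voted in favor. Not satisfied.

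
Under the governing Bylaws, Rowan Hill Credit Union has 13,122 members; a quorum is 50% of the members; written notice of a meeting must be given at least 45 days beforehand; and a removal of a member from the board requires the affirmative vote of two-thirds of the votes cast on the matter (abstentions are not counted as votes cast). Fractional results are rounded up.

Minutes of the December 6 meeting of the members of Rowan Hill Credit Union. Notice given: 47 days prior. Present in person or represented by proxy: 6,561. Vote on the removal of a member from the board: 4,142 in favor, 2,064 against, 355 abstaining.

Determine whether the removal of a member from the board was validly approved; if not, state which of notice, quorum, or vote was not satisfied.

Valid — all requirements satisfied.

Notice: 47 days given; 45 required. Satisfied.
Quorum: 50% of 13,122 = 6,561; 6,561 present. Satisfied.
Vote: requires two-thirds of the votes cast (6,561 − 355 abstaining = 6,206); 2/3 of 6206 = 4137.33, rounded up to 4138, so 4,138 needed; 4,142 in favor. Satisfied.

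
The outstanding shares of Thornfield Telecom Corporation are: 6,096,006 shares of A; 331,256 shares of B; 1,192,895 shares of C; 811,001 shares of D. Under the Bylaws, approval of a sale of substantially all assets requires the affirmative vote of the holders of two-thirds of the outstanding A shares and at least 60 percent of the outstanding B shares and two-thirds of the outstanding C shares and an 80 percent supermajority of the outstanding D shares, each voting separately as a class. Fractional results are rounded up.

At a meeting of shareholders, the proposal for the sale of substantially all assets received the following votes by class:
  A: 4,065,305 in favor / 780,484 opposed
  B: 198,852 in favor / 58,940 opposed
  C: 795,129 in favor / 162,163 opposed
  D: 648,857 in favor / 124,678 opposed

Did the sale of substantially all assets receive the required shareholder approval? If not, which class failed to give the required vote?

A: 2/3 of 6096006 = 4064004; 4,064,004 required, 4,065,305 in favor — approved.
B: 3/5 of 331256 = 198753.60, rounded up to 198754; 198,754 required, 198,852 in favor — approved.
C: 2/3 of 1192895 = 795263.33, rounded up to 795264; 795,264 required, 795,129 in favor — not approved.
D: 4/5 of 811001 = 648800.80, rounded up to 648801; 648,801 required, 648,857 in favor — approved.

Not approved — the C shares did not give the required vote.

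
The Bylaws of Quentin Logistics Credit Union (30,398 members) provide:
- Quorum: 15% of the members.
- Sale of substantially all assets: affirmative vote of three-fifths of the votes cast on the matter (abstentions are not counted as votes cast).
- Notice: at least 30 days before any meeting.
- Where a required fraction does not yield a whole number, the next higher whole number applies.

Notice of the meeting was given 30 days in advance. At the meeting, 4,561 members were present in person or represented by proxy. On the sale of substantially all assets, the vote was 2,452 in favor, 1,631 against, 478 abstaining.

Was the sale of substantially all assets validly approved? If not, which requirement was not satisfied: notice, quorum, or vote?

Notice: 30 days given; 30 required. Satisfied.
Quorum: 15% of 30,398 = 4,559.70, rounded up to 4,560; 4,561 present. Satisfied.
Vote: requires three-fifths of the votes cast (4,561 − 478 abstaining = 4,083); 3/5 of 4083 = 2449.80, rounded up to 2450, so 2,450 needed; 2,452 in favor. Satisfied.

Valid — all requirements satisfied.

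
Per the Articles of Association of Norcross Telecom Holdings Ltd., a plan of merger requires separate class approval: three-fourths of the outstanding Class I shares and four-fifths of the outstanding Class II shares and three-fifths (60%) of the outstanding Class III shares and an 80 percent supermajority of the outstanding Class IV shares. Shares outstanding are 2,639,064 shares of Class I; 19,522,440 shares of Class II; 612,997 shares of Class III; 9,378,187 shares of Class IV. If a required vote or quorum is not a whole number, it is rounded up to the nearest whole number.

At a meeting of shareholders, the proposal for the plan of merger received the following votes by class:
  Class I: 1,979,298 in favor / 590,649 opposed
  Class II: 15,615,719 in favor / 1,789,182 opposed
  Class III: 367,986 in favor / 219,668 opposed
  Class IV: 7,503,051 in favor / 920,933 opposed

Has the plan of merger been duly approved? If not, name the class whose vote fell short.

Class I: 3/4 of 2639064 = 1979298; 1,979,298 required, 1,979,298 in favor — approved.
Class II: 4/5 of 19522440 = 15617952; 15,617,952 required, 15,615,719 in favor — not approved.
Class III: 3/5 of 612997 = 367798.20, rounded up to 367799; 367,799 required, 367,986 in favor — approved.
Class IV: 4/5 of 9378187 = 7502549.60, rounded up to 7502550; 7,502,550 required, 7,503,051 in favor — approved.

Not approved — the Class II shares did not give the required vote.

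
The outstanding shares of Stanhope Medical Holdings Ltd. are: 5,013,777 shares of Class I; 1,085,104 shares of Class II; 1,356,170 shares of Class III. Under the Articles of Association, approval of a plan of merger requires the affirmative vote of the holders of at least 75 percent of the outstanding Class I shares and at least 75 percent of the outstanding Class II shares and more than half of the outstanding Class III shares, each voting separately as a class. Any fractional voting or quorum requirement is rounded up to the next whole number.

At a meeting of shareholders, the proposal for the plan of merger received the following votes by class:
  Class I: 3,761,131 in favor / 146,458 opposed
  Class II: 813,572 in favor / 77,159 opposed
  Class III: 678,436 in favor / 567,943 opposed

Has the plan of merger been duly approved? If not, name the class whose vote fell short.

Not approved — the Class II shares did not give the required vote.

Class I: 3/4 of 5013777 = 3760332.75, rounded up to 3760333; 3,760,333 required, 3,761,131 in favor — approved.
Class II: 3/4 of 1085104 = 813828; 813,828 required, 813,572 in favor — not approved.
Class III: a majority of 1356170 is 678086; 678,086 required, 678,436 in favor — approved.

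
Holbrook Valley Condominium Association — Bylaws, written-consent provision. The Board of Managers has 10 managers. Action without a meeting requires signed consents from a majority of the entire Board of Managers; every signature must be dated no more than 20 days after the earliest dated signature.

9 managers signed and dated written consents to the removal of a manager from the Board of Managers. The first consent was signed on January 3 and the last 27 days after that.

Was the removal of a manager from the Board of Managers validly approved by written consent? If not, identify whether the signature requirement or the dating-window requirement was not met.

Not effective — dating-window requirement not satisfied.

Signatures required: a majority of 10 — a majority of 10 is 6, so 6 needed; 9 signed. Sufficient.
Dating window: the latest signature is 27 days after the earliest; the limit is 20 days. Outside the window.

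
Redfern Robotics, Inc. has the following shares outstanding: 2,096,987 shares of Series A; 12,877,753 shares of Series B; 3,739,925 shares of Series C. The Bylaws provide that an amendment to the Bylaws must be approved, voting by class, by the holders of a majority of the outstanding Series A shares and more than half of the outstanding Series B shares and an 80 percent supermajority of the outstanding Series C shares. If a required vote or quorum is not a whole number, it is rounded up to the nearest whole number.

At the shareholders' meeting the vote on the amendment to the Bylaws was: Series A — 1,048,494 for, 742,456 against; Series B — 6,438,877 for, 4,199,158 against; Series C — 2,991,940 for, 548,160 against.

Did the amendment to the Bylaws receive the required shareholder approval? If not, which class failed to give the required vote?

Series A: a majority of 2096987 is 1048494; 1,048,494 required, 1,048,494 in favor — approved.
Series B: a majority of 12877753 is 6438877; 6,438,877 required, 6,438,877 in favor — approved.
Series C: 4/5 of 3739925 = 2991940; 2,991,940 required, 2,991,940 in favor — approved.

Approved — every class gave the required vote.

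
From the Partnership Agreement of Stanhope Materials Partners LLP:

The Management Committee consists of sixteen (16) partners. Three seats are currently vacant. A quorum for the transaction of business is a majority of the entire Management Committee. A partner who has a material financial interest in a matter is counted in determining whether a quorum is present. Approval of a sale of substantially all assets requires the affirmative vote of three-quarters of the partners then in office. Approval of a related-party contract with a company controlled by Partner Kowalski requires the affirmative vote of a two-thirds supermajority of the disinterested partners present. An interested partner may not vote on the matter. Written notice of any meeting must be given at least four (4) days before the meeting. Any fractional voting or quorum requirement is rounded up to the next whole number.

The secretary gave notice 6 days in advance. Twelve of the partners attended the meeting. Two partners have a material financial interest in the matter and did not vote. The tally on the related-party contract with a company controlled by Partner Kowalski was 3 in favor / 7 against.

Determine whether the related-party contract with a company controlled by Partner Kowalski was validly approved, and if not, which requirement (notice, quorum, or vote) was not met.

Invalid — vote requirement not satisfied.

Notice: 6 days given; 4 required (6 ≥ 4). Satisfied.
Quorum: 12 present (interested partners count toward quorum); quorum is 9. Satisfied.
Vote: the related-party contract with a company controlled by Partner Kowalski requires two-thirds of the disinterested partners present (12 − 2 = 10). 2/3 of 10 = 6.67, rounded up to 7, so 7 affirmative votes are needed; 3 voted in favor. Not satisfied.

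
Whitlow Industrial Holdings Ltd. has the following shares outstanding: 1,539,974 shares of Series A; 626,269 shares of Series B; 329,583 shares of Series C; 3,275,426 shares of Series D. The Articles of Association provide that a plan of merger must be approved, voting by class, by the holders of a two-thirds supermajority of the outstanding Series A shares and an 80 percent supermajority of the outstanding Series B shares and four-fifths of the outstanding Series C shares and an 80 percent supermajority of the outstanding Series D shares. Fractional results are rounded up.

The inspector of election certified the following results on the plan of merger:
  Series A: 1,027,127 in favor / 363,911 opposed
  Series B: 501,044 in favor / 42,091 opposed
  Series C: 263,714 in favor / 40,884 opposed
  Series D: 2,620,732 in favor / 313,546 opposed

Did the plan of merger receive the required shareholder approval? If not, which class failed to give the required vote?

Approved — every class gave the required vote.

Series A: 2/3 of 1539974 = 1026649.33, rounded up to 1026650; 1,026,650 required, 1,027,127 in favor — approved.
Series B: 4/5 of 626269 = 501015.20, rounded up to 501016; 501,016 required, 501,044 in favor — approved.
Series C: 4/5 of 329583 = 263666.40, rounded up to 263667; 263,667 required, 263,714 in favor — approved.
Series D: 4/5 of 3275426 = 2620340.80, rounded up to 2620341; 2,620,341 required, 2,620,732 in favor — approved.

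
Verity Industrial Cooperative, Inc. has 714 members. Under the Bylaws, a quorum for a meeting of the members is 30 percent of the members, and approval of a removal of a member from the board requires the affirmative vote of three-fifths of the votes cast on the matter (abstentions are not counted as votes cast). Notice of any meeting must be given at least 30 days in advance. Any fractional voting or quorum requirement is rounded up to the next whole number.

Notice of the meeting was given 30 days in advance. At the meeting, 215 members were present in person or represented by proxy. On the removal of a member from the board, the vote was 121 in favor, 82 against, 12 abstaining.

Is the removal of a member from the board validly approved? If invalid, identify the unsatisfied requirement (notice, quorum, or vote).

Notice: 30 days given; 30 required. Satisfied.
Quorum: 30% of 714 = 214.20, rounded up to 215; 215 present. Satisfied.
Vote: requires three-fifths of the votes cast (215 − 12 abstaining = 203); 3/5 of 203 = 121.80, rounded up to 122, so 122 needed; 121 in favor. Not satisfied.

Invalid — vote requirement not satisfied.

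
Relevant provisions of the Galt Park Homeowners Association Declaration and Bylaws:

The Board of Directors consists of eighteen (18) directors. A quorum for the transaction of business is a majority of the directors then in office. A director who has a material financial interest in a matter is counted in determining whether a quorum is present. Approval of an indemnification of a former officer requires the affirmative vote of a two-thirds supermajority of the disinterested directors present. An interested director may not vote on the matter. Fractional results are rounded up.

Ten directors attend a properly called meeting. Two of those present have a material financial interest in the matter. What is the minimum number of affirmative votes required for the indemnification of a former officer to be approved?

6

The indemnification of a former officer requires two-thirds of the disinterested directors present (10 − 2 = 8).
2/3 of 8 = 5.33, rounded up to 6.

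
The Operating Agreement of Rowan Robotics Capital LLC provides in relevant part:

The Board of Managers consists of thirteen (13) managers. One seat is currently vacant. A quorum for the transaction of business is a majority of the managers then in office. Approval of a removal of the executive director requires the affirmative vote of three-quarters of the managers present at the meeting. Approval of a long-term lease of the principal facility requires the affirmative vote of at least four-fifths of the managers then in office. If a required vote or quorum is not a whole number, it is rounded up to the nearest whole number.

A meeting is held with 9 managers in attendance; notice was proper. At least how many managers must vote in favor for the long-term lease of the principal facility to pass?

The long-term lease of the principal facility requires four-fifths of the managers then in office (12).
4/5 of 12 = 9.60, rounded up to 10.
(Only 9 can vote, so the long-term lease of the principal facility cannot pass at this meeting, but the required vote is still 10.)

10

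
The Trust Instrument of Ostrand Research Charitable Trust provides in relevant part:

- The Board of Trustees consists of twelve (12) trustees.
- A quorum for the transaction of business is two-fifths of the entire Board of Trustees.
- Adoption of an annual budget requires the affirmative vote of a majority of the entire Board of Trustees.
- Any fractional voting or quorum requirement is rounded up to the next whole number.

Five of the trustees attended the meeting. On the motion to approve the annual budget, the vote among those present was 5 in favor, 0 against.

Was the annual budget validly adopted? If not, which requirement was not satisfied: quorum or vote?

Quorum: 5 present; quorum is 5. Satisfied.
Vote: the annual budget requires a majority of the entire Board of Trustees (12). A majority of 12 is 7, so 7 affirmative votes are needed; 5 voted in favor. Not satisfied.

Invalid — vote requirement not satisfied.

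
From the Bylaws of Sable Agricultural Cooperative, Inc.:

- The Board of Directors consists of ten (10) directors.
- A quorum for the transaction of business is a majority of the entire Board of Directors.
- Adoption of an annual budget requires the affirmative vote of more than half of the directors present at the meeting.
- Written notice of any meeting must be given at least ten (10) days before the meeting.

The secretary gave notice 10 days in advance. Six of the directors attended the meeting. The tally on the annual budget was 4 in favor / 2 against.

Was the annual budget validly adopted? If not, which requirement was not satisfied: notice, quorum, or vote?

Valid — all requirements satisfied.

Notice: 10 days given; 10 required (10 ≥ 10). Satisfied.
Quorum: 6 present; quorum is 6. Satisfied.
Vote: the annual budget requires a majority of the directors present (6). A majority of 6 is 4, so 4 affirmative votes are needed; 4 voted in favor. Satisfied.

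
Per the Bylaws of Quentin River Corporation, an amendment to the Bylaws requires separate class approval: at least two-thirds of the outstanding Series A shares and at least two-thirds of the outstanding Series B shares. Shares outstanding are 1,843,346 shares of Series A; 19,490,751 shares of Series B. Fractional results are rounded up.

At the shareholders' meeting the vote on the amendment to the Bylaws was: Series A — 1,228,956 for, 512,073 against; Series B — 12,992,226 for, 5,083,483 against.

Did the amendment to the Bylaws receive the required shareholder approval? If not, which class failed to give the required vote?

Series A: 2/3 of 1843346 = 1228897.33, rounded up to 1228898; 1,228,898 required, 1,228,956 in favor — approved.
Series B: 2/3 of 19490751 = 12993834; 12,993,834 required, 12,992,226 in favor — not approved.

Not approved — the Series B shares did not give the required vote.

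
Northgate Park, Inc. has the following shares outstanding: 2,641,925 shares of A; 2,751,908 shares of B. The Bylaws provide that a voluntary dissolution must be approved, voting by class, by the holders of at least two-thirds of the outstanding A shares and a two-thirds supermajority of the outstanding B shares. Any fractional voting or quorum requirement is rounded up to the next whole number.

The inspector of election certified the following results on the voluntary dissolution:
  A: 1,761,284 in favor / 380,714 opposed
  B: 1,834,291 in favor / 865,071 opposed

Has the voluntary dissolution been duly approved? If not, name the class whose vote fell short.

A: 2/3 of 2641925 = 1761283.33, rounded up to 1761284; 1,761,284 required, 1,761,284 in favor — approved.
B: 2/3 of 2751908 = 1834605.33, rounded up to 1834606; 1,834,606 required, 1,834,291 in favor — not approved.

Not approved — the B shares did not give the required vote.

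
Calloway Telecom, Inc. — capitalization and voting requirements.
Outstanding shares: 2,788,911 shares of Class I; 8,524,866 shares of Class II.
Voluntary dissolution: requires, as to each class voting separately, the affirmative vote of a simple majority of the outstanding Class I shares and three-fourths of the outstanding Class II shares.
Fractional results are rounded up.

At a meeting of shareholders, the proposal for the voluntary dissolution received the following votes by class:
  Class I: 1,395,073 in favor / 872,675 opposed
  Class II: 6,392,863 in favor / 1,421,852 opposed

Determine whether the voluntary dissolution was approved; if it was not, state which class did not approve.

Not approved — the Class II shares did not give the required vote.

Class I: a majority of 2788911 is 1394456; 1,394,456 required, 1,395,073 in favor — approved.
Class II: 3/4 of 8524866 = 6393649.50, rounded up to 6393650; 6,393,650 required, 6,392,863 in favor — not approved.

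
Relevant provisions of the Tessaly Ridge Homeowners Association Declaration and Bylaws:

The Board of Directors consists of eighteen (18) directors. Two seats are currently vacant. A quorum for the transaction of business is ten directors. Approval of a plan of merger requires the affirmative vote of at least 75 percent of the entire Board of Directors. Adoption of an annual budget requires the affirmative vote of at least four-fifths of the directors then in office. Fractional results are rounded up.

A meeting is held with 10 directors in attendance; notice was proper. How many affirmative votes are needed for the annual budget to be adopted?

13

The annual budget requires four-fifths of the directors then in office (16).
4/5 of 16 = 12.80, rounded up to 13.
(Only 10 can vote, so the annual budget cannot pass at this meeting, but the required vote is still 13.)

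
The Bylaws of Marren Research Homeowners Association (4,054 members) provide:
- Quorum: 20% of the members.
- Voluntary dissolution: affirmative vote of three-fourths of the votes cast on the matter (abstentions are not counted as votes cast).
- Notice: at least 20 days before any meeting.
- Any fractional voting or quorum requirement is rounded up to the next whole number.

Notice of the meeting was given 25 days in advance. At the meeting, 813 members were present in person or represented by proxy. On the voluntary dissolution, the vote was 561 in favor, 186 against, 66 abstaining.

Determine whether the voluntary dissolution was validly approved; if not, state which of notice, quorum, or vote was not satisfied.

Valid — all requirements satisfied.

Notice: 25 days given; 20 required. Satisfied.
Quorum: 20% of 4,054 = 810.80, rounded up to 811; 813 present. Satisfied.
Vote: requires three-fourths of the votes cast (813 − 66 abstaining = 747); 3/4 of 747 = 560.25, rounded up to 561, so 561 needed; 561 in favor. Satisfied.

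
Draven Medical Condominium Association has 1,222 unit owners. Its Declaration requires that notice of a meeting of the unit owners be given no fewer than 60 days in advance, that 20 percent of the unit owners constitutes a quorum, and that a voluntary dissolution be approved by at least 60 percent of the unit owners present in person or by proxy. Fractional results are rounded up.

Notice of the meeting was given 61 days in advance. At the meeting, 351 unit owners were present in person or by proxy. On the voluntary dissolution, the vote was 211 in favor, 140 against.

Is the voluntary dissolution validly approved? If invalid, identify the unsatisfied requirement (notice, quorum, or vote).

Valid — all requirements satisfied.

Notice: 61 days given; 60 required. Satisfied.
Quorum: 20% of 1,222 = 244.40, rounded up to 245; 351 present. Satisfied.
Vote: requires three-fifths of those present (351); 3/5 of 351 = 210.60, rounded up to 211, so 211 needed; 211 in favor. Satisfied.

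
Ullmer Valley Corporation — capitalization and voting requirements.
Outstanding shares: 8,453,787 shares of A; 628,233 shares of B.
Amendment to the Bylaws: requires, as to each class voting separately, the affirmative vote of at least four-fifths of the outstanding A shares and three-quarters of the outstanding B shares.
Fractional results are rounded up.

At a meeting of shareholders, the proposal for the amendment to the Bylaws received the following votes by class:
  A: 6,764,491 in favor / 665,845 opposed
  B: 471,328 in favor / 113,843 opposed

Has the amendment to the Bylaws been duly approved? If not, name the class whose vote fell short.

Approved — every class gave the required vote.

A: 4/5 of 8453787 = 6763029.60, rounded up to 6763030; 6,763,030 required, 6,764,491 in favor — approved.
B: 3/4 of 628233 = 471174.75, rounded up to 471175; 471,175 required, 471,328 in favor — approved.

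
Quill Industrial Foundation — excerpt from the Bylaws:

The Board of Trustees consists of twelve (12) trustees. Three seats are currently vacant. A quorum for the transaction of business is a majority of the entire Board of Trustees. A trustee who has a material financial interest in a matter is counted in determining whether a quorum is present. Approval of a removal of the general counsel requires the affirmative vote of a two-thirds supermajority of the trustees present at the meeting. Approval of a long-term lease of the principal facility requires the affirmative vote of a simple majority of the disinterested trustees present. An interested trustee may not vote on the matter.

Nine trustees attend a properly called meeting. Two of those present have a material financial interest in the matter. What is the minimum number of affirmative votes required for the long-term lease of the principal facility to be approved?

4

The long-term lease of the principal facility requires a majority of the disinterested trustees present (9 − 2 = 7).
A majority of 7 is 4.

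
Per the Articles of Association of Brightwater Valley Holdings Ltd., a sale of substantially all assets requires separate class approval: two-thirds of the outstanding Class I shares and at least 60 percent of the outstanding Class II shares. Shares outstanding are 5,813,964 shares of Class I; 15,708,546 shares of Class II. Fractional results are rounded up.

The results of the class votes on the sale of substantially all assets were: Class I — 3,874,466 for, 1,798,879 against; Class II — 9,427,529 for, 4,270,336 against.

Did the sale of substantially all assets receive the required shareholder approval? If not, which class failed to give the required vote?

Not approved — the Class I shares did not give the required vote.

Class I: 2/3 of 5813964 = 3875976; 3,875,976 required, 3,874,466 in favor — not approved.
Class II: 3/5 of 15708546 = 9425127.60, rounded up to 9425128; 9,425,128 required, 9,427,529 in favor — approved.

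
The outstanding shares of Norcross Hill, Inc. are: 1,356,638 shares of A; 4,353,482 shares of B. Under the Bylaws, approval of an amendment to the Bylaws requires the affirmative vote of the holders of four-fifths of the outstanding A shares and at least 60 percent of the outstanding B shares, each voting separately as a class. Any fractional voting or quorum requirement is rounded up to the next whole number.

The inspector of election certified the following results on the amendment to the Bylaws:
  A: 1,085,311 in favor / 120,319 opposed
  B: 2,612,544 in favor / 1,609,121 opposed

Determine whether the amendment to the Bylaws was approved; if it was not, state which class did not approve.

Approved — every class gave the required vote.

A: 4/5 of 1356638 = 1085310.40, rounded up to 1085311; 1,085,311 required, 1,085,311 in favor — approved.
B: 3/5 of 4353482 = 2612089.20, rounded up to 2612090; 2,612,090 required, 2,612,544 in favor — approved.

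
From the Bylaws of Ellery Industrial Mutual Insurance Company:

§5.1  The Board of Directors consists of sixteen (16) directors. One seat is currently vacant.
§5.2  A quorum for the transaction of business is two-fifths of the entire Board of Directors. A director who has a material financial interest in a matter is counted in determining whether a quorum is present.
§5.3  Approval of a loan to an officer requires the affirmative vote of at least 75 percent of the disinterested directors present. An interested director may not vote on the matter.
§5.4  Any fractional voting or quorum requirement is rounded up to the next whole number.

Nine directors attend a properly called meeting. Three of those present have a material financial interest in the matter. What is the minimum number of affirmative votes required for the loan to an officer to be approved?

The loan to an officer requires three-fourths of the disinterested directors present (9 − 3 = 6).
3/4 of 6 = 4.50, rounded up to 5.

5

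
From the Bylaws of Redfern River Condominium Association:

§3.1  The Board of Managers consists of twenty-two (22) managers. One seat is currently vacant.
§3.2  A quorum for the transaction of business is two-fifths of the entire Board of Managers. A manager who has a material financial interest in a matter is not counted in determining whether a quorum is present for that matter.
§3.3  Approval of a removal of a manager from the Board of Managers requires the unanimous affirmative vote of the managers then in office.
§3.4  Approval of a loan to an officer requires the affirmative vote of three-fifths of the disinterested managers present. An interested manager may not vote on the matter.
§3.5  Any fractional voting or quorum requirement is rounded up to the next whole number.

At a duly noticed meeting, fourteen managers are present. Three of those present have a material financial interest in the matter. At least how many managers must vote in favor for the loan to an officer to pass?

The loan to an officer requires three-fifths of the disinterested managers present (14 − 3 = 11).
3/5 of 11 = 6.60, rounded up to 7.

7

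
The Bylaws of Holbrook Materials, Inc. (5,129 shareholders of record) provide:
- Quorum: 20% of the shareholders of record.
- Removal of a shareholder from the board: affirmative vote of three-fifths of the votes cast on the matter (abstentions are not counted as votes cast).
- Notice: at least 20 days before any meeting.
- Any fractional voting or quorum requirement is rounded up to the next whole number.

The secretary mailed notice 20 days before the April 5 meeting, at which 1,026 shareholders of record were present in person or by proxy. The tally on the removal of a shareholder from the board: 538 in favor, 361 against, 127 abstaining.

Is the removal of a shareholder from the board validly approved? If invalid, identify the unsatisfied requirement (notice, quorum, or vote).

Notice: 20 days given; 20 required. Satisfied.
Quorum: 20% of 5,129 = 1,025.80, rounded up to 1,026; 1,026 present. Satisfied.
Vote: requires three-fifths of the votes cast (1,026 − 127 abstaining = 899); 3/5 of 899 = 539.40, rounded up to 540, so 540 needed; 538 in favor. Not satisfied.

Invalid — vote requirement not satisfied.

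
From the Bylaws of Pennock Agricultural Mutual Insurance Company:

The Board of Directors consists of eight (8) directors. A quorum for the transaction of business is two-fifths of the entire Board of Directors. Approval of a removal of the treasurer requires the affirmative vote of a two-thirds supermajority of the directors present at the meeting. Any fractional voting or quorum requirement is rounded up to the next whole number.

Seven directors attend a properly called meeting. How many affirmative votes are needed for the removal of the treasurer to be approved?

The removal of the treasurer requires two-thirds of the directors present (7).
2/3 of 7 = 4.67, rounded up to 5.

5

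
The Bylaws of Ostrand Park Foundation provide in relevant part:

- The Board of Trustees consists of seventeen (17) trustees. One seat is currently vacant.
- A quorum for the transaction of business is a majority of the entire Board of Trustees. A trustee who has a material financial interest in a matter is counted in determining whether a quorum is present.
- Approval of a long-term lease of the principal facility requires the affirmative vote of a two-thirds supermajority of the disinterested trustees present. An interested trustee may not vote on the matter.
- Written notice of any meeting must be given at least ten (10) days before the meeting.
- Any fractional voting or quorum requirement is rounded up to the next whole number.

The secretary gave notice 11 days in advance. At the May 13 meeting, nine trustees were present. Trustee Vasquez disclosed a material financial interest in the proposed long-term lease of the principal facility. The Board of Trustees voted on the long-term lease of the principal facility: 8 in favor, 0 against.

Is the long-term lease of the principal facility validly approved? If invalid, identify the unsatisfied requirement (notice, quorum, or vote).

Valid — all requirements satisfied.

Notice: 11 days given; 10 required (11 ≥ 10). Satisfied.
Quorum: 9 present (interested trustees count toward quorum); quorum is 9. Satisfied.
Vote: the long-term lease of the principal facility requires two-thirds of the disinterested trustees present (9 − 1 = 8). 2/3 of 8 = 5.33, rounded up to 6, so 6 affirmative votes are needed; 8 voted in favor. Satisfied.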